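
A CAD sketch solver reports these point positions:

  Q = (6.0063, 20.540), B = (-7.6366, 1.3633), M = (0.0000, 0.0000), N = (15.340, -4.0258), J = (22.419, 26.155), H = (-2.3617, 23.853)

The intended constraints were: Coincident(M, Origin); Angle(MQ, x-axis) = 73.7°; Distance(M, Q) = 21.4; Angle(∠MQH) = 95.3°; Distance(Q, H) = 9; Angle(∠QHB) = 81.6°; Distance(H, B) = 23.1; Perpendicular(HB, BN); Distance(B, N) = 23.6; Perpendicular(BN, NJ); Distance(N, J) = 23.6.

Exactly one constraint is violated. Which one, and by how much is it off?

Distance(N, J) = 23.6 — off by 7.40.

M = (0.00, 0.00) ✓; MQ at 73.70° ✓; |MQ| = 21.40 ✓; ∠MQH = 95.30° ✓; |QH| = 9.000 ✓; ∠QHB = 81.60° ✓; |HB| = 23.10 ✓; ∠(HB, BN) = 90.00° ✓; |BN| = 23.60 ✓; ∠(BN, NJ) = 90.00° ✓; |NJ| = 31.00 ✗.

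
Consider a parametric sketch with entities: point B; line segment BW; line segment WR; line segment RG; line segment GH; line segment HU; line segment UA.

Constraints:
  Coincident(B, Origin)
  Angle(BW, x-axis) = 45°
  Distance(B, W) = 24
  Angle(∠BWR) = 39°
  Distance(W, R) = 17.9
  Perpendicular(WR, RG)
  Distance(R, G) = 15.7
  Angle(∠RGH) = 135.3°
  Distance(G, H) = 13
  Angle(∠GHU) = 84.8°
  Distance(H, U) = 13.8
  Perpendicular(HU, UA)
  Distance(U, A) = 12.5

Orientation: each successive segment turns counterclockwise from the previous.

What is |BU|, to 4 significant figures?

18.80

B is at the origin; BW runs at 45.0° with length 24.0, so W = (16.97, 16.97). ∠BWR = 39.0° gives WR at -174.0° from the x-axis; with |WR| = 17.9, R = (-0.8314, 15.10). WR is perpendicular to RG, so RG runs at -84.00°; with |RG| = 15.7, G = (0.8097, -0.5145). ∠RGH = 135.3° gives GH at -39.30° from the x-axis; with |GH| = 13.0, H = (10.87, -8.748). ∠GHU = 84.8° gives HU at 55.90° from the x-axis; with |HU| = 13.8, U = (18.61, 2.679). Then |BU| = |U − B| = 18.80.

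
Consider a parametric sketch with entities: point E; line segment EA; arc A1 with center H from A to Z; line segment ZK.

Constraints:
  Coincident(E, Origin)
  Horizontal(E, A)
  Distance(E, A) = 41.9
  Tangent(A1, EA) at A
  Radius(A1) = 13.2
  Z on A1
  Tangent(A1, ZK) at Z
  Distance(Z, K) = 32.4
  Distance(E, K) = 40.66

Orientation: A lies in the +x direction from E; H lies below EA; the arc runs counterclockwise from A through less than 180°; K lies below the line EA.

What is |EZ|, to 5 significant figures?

30.873

Checks: |HZ| = 13.20 ✓; ∠(HZ, ZK) = 90.00° ✓; |ZK| = 32.40 ✓; |EK| = 40.66 ✓.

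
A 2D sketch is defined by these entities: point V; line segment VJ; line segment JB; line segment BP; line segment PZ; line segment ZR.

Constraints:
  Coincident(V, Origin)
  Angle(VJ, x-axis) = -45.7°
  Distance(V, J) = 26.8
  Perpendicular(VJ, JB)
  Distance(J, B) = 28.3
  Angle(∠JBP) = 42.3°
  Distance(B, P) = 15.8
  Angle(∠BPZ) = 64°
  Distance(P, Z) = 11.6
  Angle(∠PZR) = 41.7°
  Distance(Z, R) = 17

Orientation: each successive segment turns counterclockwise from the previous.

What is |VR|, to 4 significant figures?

33.26

V is at the origin; VJ runs at -45.7° with length 26.8, so J = (18.72, -19.18). The perpendicularity gives JB at right angles to VJ, so JB runs at 44.30°; with |JB| = 28.3, B = (38.97, 0.5846). ∠JBP = 42.3° gives BP at -178.0° from the x-axis; with |BP| = 15.8, P = (23.18, 0.03318). ∠BPZ = 64.0° gives PZ at -62.00° from the x-axis; with |PZ| = 11.6, Z = (28.63, -10.21). ∠PZR = 41.7° gives ZR at 76.30° from the x-axis; with |ZR| = 17.0, R = (32.65, 6.307). Then |VR| = |R − V| = 33.26.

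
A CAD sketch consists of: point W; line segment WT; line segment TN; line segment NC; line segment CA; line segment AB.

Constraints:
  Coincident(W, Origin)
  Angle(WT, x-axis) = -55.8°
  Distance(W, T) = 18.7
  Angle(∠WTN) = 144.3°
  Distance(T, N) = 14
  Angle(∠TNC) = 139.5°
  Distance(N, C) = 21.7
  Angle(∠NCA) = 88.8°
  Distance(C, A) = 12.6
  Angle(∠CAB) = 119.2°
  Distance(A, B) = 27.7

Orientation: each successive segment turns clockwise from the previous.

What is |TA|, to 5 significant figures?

32.273

W is at the origin; WT runs at -55.8° with length 18.7, so T = (10.511, -15.466). ∠WTN = 144.3° gives TN at -91.500° from the x-axis; with |TN| = 14.0, N = (10.144, -29.462). ∠TNC = 139.5° gives NC at -132.00° from the x-axis; with |NC| = 21.7, C = (-4.3757, -45.588). ∠NCA = 88.8° gives CA at 136.80° from the x-axis; with |CA| = 12.6, A = (-13.561, -36.963). Then |TA| = |A − T| = 32.273.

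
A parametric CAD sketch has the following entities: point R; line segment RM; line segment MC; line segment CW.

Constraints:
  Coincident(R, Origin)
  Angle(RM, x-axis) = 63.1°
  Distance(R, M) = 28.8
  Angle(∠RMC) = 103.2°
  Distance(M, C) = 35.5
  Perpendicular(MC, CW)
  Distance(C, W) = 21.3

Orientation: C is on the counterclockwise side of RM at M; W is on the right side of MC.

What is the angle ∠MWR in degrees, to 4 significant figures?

18.58°

∠RMC = 103.2°, so MC runs at 63.1° + (180° − 103.2°) = 139.9° from the x-axis; with |MC| = 35.5, C = M + 35.5·(cos 139.9°, sin 139.9°) = (-14.12, 48.55). MC ⟂ CW; with |CW| = 21.3 on the right of MC, W = C + 21.3·(0.6441, 0.7649) = (-0.4048, 64.84). Then cos ∠MWR = WM·WR / (|WM||WR|), giving 18.58°.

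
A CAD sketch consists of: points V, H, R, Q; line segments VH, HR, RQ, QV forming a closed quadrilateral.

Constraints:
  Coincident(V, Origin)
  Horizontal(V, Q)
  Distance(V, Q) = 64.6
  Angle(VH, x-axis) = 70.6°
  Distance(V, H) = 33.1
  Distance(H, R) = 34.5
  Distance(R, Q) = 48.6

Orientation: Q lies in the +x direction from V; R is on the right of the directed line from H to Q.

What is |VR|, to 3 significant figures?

16.3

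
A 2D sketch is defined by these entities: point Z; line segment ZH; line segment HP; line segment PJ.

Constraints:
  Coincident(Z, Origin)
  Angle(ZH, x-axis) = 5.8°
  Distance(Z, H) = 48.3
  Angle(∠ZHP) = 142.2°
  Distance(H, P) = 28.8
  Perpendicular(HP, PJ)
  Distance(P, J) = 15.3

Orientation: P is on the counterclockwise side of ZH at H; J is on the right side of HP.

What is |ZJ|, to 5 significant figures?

80.626

Z is at the origin; ZH runs at 5.8° with length 48.3, so H = 48.3·(cos 5.8°, sin 5.8°) = (48.053, 4.8810). ∠ZHP = 142.2°, so HP runs at 5.8° + (180° − 142.2°) = 43.600° from the x-axis; with |HP| = 28.8, P = H + 28.8·(cos 43.600°, sin 43.600°) = (68.909, 24.742). HP is perpendicular to PJ; with |PJ| = 15.3 on the right of HP, J = P + 15.3·(0.68962, -0.72417) = (79.460, 13.662). Then |ZJ| = |J − Z| = 80.626.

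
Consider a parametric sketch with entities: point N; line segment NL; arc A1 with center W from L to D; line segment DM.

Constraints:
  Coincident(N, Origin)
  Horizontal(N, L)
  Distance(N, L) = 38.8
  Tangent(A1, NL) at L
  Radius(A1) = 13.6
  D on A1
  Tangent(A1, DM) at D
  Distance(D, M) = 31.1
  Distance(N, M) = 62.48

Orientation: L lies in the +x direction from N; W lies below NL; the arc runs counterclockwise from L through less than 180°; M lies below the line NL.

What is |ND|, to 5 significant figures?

33.137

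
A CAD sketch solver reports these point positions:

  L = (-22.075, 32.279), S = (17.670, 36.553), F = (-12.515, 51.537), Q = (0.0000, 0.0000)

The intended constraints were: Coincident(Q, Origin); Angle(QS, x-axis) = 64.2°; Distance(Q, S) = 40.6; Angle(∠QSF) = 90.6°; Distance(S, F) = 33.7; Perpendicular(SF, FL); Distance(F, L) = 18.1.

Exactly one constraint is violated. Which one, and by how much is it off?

Distance(F, L) = 18.1 — off by 3.40.

Q = (0.00, 0.00) ✓; QS at 64.20° ✓; |QS| = 40.60 ✓; ∠QSF = 90.60° ✓; |SF| = 33.70 ✓; ∠(SF, FL) = 90.00° ✓; |FL| = 21.50 ✗.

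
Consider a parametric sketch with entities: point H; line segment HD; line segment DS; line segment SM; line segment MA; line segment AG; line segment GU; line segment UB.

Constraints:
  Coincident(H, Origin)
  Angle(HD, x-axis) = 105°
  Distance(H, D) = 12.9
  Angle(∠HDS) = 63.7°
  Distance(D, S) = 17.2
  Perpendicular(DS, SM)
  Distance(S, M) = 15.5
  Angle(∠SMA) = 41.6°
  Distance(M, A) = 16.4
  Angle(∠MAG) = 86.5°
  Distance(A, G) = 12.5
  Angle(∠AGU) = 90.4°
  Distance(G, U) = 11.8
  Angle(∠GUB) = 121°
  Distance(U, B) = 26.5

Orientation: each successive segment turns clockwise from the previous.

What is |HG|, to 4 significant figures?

19.14

H is at the origin; HD runs at 105.0° with length 12.9, so D = (-3.339, 12.46). ∠HDS = 63.7° gives DS at -11.30° from the x-axis; with |DS| = 17.2, S = (13.53, 9.090). DS ⟂ SM, so SM runs at -101.3°; with |SM| = 15.5, M = (10.49, -6.109). ∠SMA = 41.6° gives MA at 120.3° from the x-axis; with |MA| = 16.4, A = (2.216, 8.050). ∠MAG = 86.5° gives AG at 26.80° from the x-axis; with |AG| = 12.5, G = (13.37, 13.69). Then |HG| = |G − H| = 19.14.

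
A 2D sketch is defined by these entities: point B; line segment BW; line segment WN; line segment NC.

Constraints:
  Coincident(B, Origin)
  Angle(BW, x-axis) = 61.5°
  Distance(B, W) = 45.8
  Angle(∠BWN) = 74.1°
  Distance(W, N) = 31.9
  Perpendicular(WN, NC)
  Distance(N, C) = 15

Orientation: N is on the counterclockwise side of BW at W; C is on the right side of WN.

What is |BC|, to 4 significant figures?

62.14

B is at the origin; BW runs at 61.5° with length 45.8, so W = 45.8·(cos 61.5°, sin 61.5°) = (21.85, 40.25). ∠BWN = 74.1°, so WN runs at 61.5° + (180° − 74.1°) = 167.4° from the x-axis; with |WN| = 31.9, N = W + 31.9·(cos 167.4°, sin 167.4°) = (-9.278, 47.21). WN ⟂ NC; with |NC| = 15.0 on the right of WN, C = N + 15.0·(0.2181, 0.9759) = (-6.006, 61.85). Then |BC| = |C − B| = 62.14.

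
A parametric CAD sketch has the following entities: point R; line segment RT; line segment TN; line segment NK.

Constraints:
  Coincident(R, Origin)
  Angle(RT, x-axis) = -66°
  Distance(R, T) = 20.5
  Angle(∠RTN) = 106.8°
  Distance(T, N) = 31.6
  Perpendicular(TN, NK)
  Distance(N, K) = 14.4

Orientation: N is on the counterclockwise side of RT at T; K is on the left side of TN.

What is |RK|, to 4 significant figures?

37.89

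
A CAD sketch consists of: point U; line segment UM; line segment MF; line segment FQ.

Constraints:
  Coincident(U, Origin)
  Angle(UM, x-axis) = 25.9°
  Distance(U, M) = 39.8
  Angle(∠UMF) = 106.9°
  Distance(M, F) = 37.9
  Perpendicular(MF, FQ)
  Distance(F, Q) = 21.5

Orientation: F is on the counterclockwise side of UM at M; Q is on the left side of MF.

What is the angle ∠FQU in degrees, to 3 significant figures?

109°

U is at the origin; UM runs at 25.9° with length 39.8, so M = 39.8·(cos 25.9°, sin 25.9°) = (35.8, 17.4). ∠UMF = 106.9°, so MF runs at 25.9° + (180° − 106.9°) = 99.0° from the x-axis; with |MF| = 37.9, F = M + 37.9·(cos 99.0°, sin 99.0°) = (29.9, 54.8). MF is perpendicular to FQ; with |FQ| = 21.5 on the left of MF, Q = F + 21.5·(-0.988, -0.156) = (8.64, 51.5). Then cos ∠FQU = QF·QU / (|QF||QU|), giving 109°.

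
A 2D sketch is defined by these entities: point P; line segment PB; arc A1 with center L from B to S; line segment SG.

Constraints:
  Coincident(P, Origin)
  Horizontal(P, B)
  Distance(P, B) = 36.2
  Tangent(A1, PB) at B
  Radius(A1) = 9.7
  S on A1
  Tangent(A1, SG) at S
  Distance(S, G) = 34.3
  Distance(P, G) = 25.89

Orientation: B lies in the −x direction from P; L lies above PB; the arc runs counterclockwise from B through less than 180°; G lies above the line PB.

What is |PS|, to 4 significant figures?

29.79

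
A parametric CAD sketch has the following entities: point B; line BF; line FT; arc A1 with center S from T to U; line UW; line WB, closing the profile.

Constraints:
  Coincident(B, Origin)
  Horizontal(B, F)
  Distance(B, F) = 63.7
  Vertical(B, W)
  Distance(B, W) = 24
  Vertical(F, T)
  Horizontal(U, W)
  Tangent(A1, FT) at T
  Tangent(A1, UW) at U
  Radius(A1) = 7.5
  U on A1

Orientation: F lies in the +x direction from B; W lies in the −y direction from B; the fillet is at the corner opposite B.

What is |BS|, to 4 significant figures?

58.57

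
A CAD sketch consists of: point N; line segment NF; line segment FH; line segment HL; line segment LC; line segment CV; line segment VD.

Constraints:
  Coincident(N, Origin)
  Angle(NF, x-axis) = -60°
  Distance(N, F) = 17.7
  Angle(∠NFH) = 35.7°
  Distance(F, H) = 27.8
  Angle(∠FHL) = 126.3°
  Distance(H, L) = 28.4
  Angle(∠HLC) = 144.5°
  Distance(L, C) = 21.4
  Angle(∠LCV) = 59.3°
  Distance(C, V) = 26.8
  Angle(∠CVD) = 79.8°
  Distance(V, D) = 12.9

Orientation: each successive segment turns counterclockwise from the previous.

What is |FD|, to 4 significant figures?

36.64

N is at the origin; NF runs at -60.0° with length 17.7, so F = (8.850, -15.33). ∠NFH = 35.7° gives FH at 84.30° from the x-axis; with |FH| = 27.8, H = (11.61, 12.33). ∠FHL = 126.3° gives HL at 138.0° from the x-axis; with |HL| = 28.4, L = (-9.494, 31.34). ∠HLC = 144.5° gives LC at 173.5° from the x-axis; with |LC| = 21.4, C = (-30.76, 33.76). ∠LCV = 59.3° gives CV at -65.80° from the x-axis; with |CV| = 26.8, V = (-19.77, 9.315). ∠CVD = 79.8° gives VD at 34.40° from the x-axis; with |VD| = 12.9, D = (-9.127, 16.60). Then |FD| = |D − F| = 36.64.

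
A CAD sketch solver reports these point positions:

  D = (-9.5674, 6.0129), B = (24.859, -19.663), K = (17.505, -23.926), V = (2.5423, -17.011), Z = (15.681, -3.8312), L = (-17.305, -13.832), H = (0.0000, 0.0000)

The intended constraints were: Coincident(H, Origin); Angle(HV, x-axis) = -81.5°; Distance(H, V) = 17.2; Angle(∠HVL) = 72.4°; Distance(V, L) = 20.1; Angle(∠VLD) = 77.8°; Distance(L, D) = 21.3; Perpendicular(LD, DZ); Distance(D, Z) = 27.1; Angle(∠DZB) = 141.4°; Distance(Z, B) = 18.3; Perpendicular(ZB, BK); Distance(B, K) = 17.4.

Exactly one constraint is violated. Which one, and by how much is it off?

Distance(B, K) = 17.4 — off by 8.90.

H = (0.00, 0.00) ✓; HV at -81.50° ✓; |HV| = 17.20 ✓; ∠HVL = 72.40° ✓; |VL| = 20.10 ✓; ∠VLD = 77.80° ✓; |LD| = 21.30 ✓; ∠(LD, DZ) = 90.00° ✓; |DZ| = 27.10 ✓; ∠DZB = 141.4° ✓; |ZB| = 18.30 ✓; ∠(ZB, BK) = 90.00° ✓; |BK| = 8.500 ✗.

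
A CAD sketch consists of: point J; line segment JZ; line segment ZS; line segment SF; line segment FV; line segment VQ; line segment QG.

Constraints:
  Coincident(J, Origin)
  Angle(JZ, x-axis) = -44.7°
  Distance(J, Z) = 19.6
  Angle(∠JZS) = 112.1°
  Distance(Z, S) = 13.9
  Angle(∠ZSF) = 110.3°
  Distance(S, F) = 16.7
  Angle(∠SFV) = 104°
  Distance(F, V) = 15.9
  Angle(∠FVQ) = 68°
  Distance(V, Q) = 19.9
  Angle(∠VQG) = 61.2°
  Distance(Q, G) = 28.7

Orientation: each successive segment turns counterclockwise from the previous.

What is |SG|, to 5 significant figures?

20.778

J is at the origin; JZ runs at -44.7° with length 19.6, so Z = (13.932, -13.787). ∠JZS = 112.1° gives ZS at 23.200° from the x-axis; with |ZS| = 13.9, S = (26.708, -8.3107). ∠ZSF = 110.3° gives SF at 92.900° from the x-axis; with |SF| = 16.7, F = (25.863, 8.3679). ∠SFV = 104.0° gives FV at 168.90° from the x-axis; with |FV| = 15.9, V = (10.260, 11.429). ∠FVQ = 68.0° gives VQ at -79.100° from the x-axis; with |VQ| = 19.9, Q = (14.023, -8.1120). ∠VQG = 61.2° gives QG at 39.700° from the x-axis; with |QG| = 28.7, G = (36.105, 10.221). Then |SG| = |G − S| = 20.778.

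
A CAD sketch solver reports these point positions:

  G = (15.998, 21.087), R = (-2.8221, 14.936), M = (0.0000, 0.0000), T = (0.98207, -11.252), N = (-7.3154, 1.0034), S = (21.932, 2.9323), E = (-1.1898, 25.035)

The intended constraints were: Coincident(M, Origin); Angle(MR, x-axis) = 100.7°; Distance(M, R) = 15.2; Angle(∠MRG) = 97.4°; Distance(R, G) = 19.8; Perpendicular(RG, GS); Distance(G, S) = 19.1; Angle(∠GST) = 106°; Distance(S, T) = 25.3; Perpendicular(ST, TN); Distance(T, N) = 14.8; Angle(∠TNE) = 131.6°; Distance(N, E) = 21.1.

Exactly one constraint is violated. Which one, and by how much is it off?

Distance(N, E) = 21.1 — off by 3.70.

M = (0.00, 0.00) ✓; MR at 100.7° ✓; |MR| = 15.20 ✓; ∠MRG = 97.40° ✓; |RG| = 19.80 ✓; ∠(RG, GS) = 90.00° ✓; |GS| = 19.10 ✓; ∠GST = 106.0° ✓; |ST| = 25.30 ✓; ∠(ST, TN) = 90.00° ✓; |TN| = 14.80 ✓; ∠TNE = 131.6° ✓; |NE| = 24.80 ✗.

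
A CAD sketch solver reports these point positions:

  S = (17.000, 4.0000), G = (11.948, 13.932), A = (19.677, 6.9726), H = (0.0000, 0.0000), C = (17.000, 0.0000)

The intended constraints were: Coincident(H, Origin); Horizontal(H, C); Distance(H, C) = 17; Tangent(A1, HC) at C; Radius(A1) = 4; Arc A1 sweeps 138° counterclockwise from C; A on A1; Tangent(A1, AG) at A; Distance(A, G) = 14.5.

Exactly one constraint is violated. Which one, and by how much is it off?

Distance(A, G) = 14.5 — off by 4.10.

H = (0.00, 0.00) ✓; H.y = 0.00, C.y = 0.00 ✓; |HC| = 17.00 ✓; ∠(SC, CH) = 90.00° ✓; |SC| = 4.000 ✓; bearing(S→A) − bearing(S→C) = 138.0° ✓; |SA| = 4.000 ✓; ∠(SA, AG) = 90.00° ✓; |AG| = 10.40 ✗.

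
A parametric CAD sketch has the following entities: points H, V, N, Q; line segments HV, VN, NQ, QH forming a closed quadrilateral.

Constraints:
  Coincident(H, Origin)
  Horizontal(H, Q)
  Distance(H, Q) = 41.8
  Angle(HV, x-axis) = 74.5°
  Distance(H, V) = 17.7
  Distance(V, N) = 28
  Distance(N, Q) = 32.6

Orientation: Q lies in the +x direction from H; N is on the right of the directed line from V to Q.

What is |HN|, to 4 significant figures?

14.94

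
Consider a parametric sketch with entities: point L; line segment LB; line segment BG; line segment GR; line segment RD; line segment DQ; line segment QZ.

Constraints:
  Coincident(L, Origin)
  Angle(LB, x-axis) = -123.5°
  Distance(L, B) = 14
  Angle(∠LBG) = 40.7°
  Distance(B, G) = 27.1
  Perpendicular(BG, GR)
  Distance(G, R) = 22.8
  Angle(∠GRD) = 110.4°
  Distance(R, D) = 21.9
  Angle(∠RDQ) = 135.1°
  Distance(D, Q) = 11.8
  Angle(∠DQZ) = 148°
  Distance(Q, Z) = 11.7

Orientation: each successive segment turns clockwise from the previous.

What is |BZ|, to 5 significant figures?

19.025

L is at the origin; LB runs at -123.5° with length 14.0, so B = (-7.7271, -11.674). ∠LBG = 40.7° gives BG at 97.200° from the x-axis; with |BG| = 27.1, G = (-11.124, 15.212). BG ⟂ GR, so GR runs at 7.2000°; with |GR| = 22.8, R = (11.497, 18.070). ∠GRD = 110.4° gives RD at -62.400° from the x-axis; with |RD| = 21.9, D = (21.643, -1.3384). ∠RDQ = 135.1° gives DQ at -107.30° from the x-axis; with |DQ| = 11.8, Q = (18.134, -12.605). ∠DQZ = 148.0° gives QZ at -139.30° from the x-axis; with |QZ| = 11.7, Z = (9.2636, -20.234). Then |BZ| = |Z − B| = 19.025.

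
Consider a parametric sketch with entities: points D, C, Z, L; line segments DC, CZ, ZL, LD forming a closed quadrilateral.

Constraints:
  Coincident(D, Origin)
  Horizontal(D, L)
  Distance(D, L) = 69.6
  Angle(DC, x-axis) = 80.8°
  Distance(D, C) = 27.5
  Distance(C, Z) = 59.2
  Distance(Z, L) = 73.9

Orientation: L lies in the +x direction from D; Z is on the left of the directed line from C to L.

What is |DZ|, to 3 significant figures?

83.3

D is at the origin; D and L share the same y with |DL| = 69.6 and L in +x, so L = (69.6, 0). DC runs at 80.8° with |DC| = 27.5, so C = (4.40, 27.1). Z is determined by |CZ| = 59.2 and |ZL| = 73.9 together: it lies at the intersection of circle(C, 59.2) and circle(L, 73.9). With |CL| = 70.6, the foot of the radical line on CL is 21.5 from C and the perpendicular offset is √(59.2² − 21.5²) = 55.2. Taking the left-of-CL solution: Z = (45.4, 69.8).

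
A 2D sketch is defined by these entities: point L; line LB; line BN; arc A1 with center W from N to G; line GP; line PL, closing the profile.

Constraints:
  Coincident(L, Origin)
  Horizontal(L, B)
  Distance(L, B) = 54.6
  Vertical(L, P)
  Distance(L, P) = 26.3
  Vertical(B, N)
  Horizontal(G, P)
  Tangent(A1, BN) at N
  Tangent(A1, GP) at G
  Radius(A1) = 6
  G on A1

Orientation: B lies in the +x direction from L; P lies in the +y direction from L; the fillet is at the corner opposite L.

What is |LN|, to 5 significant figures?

58.252

L is at the origin; LB is horizontal with |LB| = 54.6 and B on the +x side, so B = (54.600, 0.0000). LP is vertical with |LP| = 26.3 and P on the +y side, so P = (0.0000, 26.300). The virtual corner opposite L is at (54.600, 26.300). Since A1 is tangent to BN there, WN ⟂ BN and tangency of A1 to GP means the radius WG is perpendicular to GP, with radius 6.0, so the center W sits 6.0 in from both sides at W = (48.600, 20.300). That places the tangent points at N = (54.600, 20.300) on BN and G = (48.600, 26.300) on GP. Then |LN| = |N − L| = 58.252.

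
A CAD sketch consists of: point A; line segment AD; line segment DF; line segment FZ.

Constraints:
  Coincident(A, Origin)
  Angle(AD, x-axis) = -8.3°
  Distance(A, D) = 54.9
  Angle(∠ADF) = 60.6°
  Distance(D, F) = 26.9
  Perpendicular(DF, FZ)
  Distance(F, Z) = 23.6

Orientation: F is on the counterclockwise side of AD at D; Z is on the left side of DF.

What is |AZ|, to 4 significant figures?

24.23

A is at the origin; AD runs at -8.3° with length 54.9, so D = 54.9·(cos -8.3°, sin -8.3°) = (54.32, -7.925). ∠ADF = 60.6°, so DF runs at -8.3° + (180° − 60.6°) = 111.1° from the x-axis; with |DF| = 26.9, F = D + 26.9·(cos 111.1°, sin 111.1°) = (44.64, 17.17). The perpendicularity gives FZ at right angles to DF; with |FZ| = 23.6 on the left of DF, Z = F + 23.6·(-0.9330, -0.3600) = (22.62, 8.675). Then |AZ| = |Z − A| = 24.23.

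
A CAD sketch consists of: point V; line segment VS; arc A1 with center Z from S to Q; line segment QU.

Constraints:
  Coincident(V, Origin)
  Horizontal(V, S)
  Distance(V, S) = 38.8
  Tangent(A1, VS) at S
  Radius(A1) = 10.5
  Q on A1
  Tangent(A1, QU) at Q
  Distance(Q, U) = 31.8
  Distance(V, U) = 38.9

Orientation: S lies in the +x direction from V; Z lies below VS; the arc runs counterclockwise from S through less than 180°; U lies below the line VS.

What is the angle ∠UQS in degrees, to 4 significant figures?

147.0°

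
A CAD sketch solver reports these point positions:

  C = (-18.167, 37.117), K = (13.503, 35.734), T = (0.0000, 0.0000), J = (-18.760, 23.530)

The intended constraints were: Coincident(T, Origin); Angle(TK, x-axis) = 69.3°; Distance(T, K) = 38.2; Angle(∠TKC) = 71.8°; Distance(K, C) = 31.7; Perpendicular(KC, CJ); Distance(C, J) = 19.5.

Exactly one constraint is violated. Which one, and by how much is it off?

Distance(C, J) = 19.5 — off by 5.90.

T = (0.00, 0.00) ✓; TK at 69.30° ✓; |TK| = 38.20 ✓; ∠TKC = 71.80° ✓; |KC| = 31.70 ✓; ∠(KC, CJ) = 90.00° ✓; |CJ| = 13.60 ✗.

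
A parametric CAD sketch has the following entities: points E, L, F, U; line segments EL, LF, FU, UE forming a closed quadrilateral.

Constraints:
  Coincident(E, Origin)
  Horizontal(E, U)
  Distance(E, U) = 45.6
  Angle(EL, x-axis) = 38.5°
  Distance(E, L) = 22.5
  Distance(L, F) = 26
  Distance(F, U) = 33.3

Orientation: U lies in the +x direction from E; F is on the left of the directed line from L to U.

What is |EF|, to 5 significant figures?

48.449

Checks: |LF| = 26.00 ✓; |FU| = 33.30 ✓.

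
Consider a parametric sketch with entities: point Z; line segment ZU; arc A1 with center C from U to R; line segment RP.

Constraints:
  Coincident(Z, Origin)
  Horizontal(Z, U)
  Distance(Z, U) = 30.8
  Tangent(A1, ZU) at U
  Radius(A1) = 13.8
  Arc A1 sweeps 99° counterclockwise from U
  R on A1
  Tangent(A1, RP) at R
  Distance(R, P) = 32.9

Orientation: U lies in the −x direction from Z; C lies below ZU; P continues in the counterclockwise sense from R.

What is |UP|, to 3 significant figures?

49.2

Z is at the origin; Z and U share the same y with |ZU| = 30.8 and U on the −x side, so U = (-30.8, 0.00). Since A1 is tangent to ZU there, CU ⟂ ZU, so C = U + (0, -13.8) = (-30.8, -13.8). On A1, U sits at bearing 90° from C; a 99° counterclockwise sweep puts R at bearing 189°, so R = C + 13.8·(cos 189°, sin 189°) = (-44.4, -16.0). The tangent condition forces CR to be normal to RP, so RP runs along (−sin 189°, cos 189°); with |RP| = 32.9, P = (-39.3, -48.5). Then |UP| = |P − U| = 49.2.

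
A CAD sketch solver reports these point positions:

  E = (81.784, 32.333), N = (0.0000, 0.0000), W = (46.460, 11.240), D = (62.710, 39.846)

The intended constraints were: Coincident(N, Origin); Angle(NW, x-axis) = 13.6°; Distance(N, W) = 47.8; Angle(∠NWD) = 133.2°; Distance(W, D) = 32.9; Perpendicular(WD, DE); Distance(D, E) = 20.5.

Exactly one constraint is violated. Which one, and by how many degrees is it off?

Perpendicular(WD, DE) — off by 8.10°.

N = (0.00, 0.00) ✓; NW at 13.60° ✓; |NW| = 47.80 ✓; ∠NWD = 133.2° ✓; |WD| = 32.90 ✓; ∠(WD, DE) = 81.90° ✗; |DE| = 20.50 ✓.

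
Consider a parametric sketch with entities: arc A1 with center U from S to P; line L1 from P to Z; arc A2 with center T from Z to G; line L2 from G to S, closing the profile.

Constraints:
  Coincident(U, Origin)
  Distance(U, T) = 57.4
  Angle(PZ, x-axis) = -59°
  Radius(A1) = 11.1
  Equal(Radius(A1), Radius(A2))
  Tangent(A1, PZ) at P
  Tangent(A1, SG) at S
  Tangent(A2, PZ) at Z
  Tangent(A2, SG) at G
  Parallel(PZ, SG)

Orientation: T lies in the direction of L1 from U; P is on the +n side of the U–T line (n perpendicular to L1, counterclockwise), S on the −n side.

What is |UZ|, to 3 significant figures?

58.5

Tangency of A1 to both parallel lines with radius 11.1 puts P and S at U ± 11.1·n: P = (9.51, 5.72), S = (-9.51, -5.72). Equal radii place Z and G the same way about T: Z = T + 11.1·n = (39.1, -43.5), G = T − 11.1·n = (20.0, -54.9). Then |UZ| = |Z − U| = 58.5.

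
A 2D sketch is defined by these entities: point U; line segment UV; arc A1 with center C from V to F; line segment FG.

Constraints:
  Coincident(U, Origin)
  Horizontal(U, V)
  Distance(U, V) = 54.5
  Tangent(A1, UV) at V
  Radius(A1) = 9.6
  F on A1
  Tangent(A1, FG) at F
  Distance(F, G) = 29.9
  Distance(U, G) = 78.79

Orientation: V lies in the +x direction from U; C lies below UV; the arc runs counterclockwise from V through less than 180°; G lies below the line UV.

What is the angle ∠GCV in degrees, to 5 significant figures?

151.58°

U is at the origin; U and V share the same y with |UV| = 54.5 and V on the +x side, so V = (54.500, 0.0000). A1 meets UV tangentially, so CV is at right angles to UV, so C = V + (0, -9.6) = (54.500, -9.6000). Since CF ⟂ FG (tangency), |CG| = √(9.6² + 29.9²) = 31.403 regardless of where F sits on A1. So G lies on both circle(U, 78.79) and circle(C, 31.403); the below-UV intersection is G = (69.445, -37.219). F is the foot of the tangent from G: F = (47.858, -16.531).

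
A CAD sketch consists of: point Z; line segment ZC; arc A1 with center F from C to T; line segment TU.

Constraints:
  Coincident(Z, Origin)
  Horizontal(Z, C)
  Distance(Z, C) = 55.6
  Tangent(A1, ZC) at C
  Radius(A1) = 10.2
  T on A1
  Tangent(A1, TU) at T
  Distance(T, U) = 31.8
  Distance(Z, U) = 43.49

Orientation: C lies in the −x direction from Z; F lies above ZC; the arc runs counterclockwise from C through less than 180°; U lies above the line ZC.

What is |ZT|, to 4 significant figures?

47.23

Z is at the origin; Z and C share the same y with |ZC| = 55.6 and C on the −x side, so C = (-55.60, 0.000). The tangent condition forces FC to be normal to ZC, so F = C + (0, 10.2) = (-55.60, 10.20). Since FT ⟂ TU (tangency), |FU| = √(10.2² + 31.8²) = 33.40 regardless of where T sits on A1. So U lies on both circle(Z, 43.49) and circle(F, 33.40); the above-ZC intersection is U = (-29.93, 31.56). T is the foot of the tangent from U: T = (-46.99, 4.725).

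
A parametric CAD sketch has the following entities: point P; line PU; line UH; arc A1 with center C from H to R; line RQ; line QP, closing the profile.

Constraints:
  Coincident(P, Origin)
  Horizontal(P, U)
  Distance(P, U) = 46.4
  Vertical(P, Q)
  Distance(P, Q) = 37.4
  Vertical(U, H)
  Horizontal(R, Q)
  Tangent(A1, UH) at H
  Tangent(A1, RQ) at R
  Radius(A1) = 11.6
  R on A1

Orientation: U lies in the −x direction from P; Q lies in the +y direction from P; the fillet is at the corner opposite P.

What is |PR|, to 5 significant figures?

51.086

P is at the origin; PU is horizontal with |PU| = 46.4 and U on the −x side, so U = (-46.400, 0.0000). PQ is vertical with |PQ| = 37.4 and Q on the +y side, so Q = (0.0000, 37.400). The virtual corner opposite P is at (-46.400, 37.400). A1 meets UH tangentially, so CH is at right angles to UH and the tangent condition forces CR to be normal to RQ, with radius 11.6, so the center C sits 11.6 in from both sides at C = (-34.800, 25.800). That places the tangent points at H = (-46.400, 25.800) on UH and R = (-34.800, 37.400) on RQ. Then |PR| = |R − P| = 51.086.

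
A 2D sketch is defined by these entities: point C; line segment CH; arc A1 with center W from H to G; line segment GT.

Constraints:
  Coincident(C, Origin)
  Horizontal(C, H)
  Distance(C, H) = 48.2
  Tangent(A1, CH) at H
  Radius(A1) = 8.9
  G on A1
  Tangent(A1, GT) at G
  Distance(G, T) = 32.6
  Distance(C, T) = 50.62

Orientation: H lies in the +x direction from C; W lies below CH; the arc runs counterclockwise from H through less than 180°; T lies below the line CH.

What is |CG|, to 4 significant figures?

40.12

Checks: ∠(WH, HC) = 90.00° ✓; |WG| = 8.900 ✓; ∠(WG, GT) = 90.00° ✓; |GT| = 32.60 ✓; |CT| = 50.62 ✓.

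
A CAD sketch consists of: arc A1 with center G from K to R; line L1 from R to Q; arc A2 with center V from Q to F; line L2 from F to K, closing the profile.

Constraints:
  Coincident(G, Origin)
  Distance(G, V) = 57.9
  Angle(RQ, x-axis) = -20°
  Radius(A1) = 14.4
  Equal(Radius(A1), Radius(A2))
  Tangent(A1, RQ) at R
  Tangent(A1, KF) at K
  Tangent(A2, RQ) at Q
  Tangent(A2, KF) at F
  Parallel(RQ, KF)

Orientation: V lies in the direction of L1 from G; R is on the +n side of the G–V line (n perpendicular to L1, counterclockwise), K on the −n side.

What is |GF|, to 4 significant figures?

59.66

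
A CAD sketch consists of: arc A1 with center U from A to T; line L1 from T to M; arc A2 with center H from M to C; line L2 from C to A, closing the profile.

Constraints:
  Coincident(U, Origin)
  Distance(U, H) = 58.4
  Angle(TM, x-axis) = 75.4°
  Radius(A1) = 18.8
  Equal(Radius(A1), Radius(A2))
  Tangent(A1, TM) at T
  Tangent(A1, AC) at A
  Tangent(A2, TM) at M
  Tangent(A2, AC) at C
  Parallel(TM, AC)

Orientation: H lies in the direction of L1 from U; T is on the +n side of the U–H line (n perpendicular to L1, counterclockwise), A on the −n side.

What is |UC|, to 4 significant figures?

61.35

The slot axis is L1's direction at 75.4°, so u = (cos 75.4°, sin 75.4°) = (0.2521, 0.9677) and n = (−sin 75.4°, cos 75.4°) = (-0.9677, 0.2521). U is at the origin and H lies 58.4 along u from U, so H = 58.4·u = (14.72, 56.51). Tangency of A1 to both parallel lines with radius 18.8 puts T and A at U ± 18.8·n: T = (-18.19, 4.739), A = (18.19, -4.739). Equal radii place M and C the same way about H: M = H + 18.8·n = (-3.472, 61.25), C = H − 18.8·n = (32.91, 51.78). Then |UC| = |C − U| = 61.35.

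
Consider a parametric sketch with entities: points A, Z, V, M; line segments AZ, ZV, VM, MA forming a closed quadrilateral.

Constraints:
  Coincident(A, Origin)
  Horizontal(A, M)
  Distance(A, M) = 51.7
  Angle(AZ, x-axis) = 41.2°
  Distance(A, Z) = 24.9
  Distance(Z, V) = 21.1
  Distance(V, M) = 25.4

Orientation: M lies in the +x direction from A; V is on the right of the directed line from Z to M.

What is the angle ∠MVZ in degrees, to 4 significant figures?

104.3°

A is at the origin; AM is horizontal with |AM| = 51.7 and M in +x, so M = (51.7, 0). AZ runs at 41.2° with |AZ| = 24.9, so Z = (18.74, 16.40). V is determined by |ZV| = 21.1 and |VM| = 25.4 together: it lies at the intersection of circle(Z, 21.1) and circle(M, 25.4). With |ZM| = 36.82, the foot of the radical line on ZM is 15.69 from Z and the perpendicular offset is √(21.1² − 15.69²) = 14.10. Taking the right-of-ZM solution: V = (26.50, -3.216).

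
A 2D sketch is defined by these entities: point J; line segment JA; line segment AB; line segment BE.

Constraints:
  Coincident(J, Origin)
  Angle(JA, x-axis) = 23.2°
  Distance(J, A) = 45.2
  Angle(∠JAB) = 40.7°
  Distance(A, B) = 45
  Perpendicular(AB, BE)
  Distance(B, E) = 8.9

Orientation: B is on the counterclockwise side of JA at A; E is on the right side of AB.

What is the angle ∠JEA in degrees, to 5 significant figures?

63.188°

J is at the origin; JA runs at 23.2° with length 45.2, so A = 45.2·(cos 23.2°, sin 23.2°) = (41.545, 17.806). ∠JAB = 40.7°, so AB runs at 23.2° + (180° − 40.7°) = 162.50° from the x-axis; with |AB| = 45.0, B = A + 45.0·(cos 162.50°, sin 162.50°) = (-1.3723, 31.338). AB ⟂ BE; with |BE| = 8.9 on the right of AB, E = B + 8.9·(0.30071, 0.95372) = (1.3039, 39.826). Then cos ∠JEA = EJ·EA / (|EJ||EA|), giving 63.188°.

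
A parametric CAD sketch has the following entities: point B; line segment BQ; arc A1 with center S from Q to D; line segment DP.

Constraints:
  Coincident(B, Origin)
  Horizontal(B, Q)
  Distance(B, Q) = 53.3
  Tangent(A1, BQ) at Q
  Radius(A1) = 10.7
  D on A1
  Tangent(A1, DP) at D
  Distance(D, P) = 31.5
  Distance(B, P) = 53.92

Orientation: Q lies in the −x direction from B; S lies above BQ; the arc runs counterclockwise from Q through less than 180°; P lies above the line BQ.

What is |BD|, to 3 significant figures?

43.7

B is at the origin; B and Q share the same y with |BQ| = 53.3 and Q on the −x side, so Q = (-53.3, 0.00). A1 meets BQ tangentially, so SQ is at right angles to BQ, so S = Q + (0, 10.7) = (-53.3, 10.7). Since SD ⟂ DP (tangency), |SP| = √(10.7² + 31.5²) = 33.3 regardless of where D sits on A1. So P lies on both circle(B, 53.92) and circle(S, 33.3); the above-BQ intersection is P = (-36.7, 39.5). D is the foot of the tangent from P: D = (-42.8, 8.62).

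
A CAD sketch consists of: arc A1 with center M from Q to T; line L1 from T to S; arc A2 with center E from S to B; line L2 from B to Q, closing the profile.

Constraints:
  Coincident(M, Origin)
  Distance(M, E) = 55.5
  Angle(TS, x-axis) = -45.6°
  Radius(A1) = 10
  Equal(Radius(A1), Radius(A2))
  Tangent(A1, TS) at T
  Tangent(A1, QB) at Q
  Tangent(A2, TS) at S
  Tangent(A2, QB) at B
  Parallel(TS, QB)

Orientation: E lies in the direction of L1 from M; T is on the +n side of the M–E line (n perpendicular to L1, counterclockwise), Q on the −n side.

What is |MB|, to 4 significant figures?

56.39

The slot axis is L1's direction at -45.6°, so u = (cos -45.6°, sin -45.6°) = (0.6997, -0.7145) and n = (−sin -45.6°, cos -45.6°) = (0.7145, 0.6997). M is at the origin and E lies 55.5 along u from M, so E = 55.5·u = (38.83, -39.65). Tangency of A1 to both parallel lines with radius 10.0 puts T and Q at M ± 10.0·n: T = (7.145, 6.997), Q = (-7.145, -6.997). Equal radii place S and B the same way about E: S = E + 10.0·n = (45.98, -32.66), B = E − 10.0·n = (31.69, -46.65). Then |MB| = |B − M| = 56.39.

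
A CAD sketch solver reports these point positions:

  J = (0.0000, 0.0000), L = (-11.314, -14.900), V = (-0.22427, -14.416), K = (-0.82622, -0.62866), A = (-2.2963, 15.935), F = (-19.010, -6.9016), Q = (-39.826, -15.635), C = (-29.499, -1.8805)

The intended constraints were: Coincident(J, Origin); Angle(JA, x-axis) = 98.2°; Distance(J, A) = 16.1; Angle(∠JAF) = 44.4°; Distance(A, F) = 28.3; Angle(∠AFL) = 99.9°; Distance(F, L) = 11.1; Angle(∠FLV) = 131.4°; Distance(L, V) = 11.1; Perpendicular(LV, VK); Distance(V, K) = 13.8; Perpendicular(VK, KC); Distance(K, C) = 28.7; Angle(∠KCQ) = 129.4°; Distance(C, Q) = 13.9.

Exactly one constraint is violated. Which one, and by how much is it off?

Distance(C, Q) = 13.9 — off by 3.30.

J = (0.00, 0.00) ✓; JA at 98.20° ✓; |JA| = 16.10 ✓; ∠JAF = 44.40° ✓; |AF| = 28.30 ✓; ∠AFL = 99.90° ✓; |FL| = 11.10 ✓; ∠FLV = 131.4° ✓; |LV| = 11.10 ✓; ∠(LV, VK) = 90.00° ✓; |VK| = 13.80 ✓; ∠(VK, KC) = 90.00° ✓; |KC| = 28.70 ✓; ∠KCQ = 129.4° ✓; |CQ| = 17.20 ✗.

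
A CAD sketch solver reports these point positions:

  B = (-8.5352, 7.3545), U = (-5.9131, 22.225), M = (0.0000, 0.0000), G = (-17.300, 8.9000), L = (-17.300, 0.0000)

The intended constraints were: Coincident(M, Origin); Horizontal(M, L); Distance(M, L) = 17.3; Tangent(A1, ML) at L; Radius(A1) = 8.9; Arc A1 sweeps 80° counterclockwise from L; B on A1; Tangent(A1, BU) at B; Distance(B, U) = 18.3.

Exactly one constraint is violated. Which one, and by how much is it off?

Distance(B, U) = 18.3 — off by 3.20.

M = (0.00, 0.00) ✓; M.y = 0.00, L.y = 0.00 ✓; |ML| = 17.30 ✓; ∠(GL, LM) = 90.00° ✓; |GL| = 8.900 ✓; bearing(G→B) − bearing(G→L) = 80.00° ✓; |GB| = 8.900 ✓; ∠(GB, BU) = 90.00° ✓; |BU| = 15.10 ✗.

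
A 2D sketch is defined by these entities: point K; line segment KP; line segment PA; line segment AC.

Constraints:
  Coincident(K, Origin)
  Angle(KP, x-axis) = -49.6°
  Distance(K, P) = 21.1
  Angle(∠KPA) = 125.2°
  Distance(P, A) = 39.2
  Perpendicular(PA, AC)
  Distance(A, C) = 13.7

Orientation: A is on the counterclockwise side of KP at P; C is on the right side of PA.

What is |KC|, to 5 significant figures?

59.963

∠KPA = 125.2°, so PA runs at -49.6° + (180° − 125.2°) = 5.2000° from the x-axis; with |PA| = 39.2, A = P + 39.2·(cos 5.2000°, sin 5.2000°) = (52.714, -12.516). The perpendicularity gives AC at right angles to PA; with |AC| = 13.7 on the right of PA, C = A + 13.7·(0.090633, -0.99588) = (53.956, -26.159). Then |KC| = |C − K| = 59.963.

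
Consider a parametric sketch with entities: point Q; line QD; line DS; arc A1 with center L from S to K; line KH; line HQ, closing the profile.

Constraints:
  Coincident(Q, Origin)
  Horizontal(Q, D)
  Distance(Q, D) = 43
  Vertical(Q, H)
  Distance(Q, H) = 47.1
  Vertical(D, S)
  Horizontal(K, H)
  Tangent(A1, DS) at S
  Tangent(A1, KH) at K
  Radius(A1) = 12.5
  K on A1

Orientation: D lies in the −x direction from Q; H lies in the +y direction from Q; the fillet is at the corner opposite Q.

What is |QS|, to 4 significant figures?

55.19

The virtual corner opposite Q is at (-43.00, 47.10). A1 meets DS tangentially, so LS is at right angles to DS and A1 meets KH tangentially, so LK is at right angles to KH, with radius 12.5, so the center L sits 12.5 in from both sides at L = (-30.50, 34.60). That places the tangent points at S = (-43.00, 34.60) on DS and K = (-30.50, 47.10) on KH. Then |QS| = |S − Q| = 55.19.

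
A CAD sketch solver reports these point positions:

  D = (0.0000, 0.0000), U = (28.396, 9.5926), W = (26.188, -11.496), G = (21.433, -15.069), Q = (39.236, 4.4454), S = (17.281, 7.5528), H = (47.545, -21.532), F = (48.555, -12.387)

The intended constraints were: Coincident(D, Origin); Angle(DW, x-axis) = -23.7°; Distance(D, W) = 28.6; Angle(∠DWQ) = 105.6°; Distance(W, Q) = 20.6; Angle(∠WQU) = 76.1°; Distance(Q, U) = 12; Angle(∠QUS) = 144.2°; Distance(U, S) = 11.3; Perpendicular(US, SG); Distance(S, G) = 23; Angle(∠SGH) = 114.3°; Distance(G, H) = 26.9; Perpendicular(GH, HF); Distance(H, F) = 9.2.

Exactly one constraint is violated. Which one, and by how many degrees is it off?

Perpendicular(GH, HF) — off by 7.60°.

D = (0.00, 0.00) ✓; DW at -23.70° ✓; |DW| = 28.60 ✓; ∠DWQ = 105.6° ✓; |WQ| = 20.60 ✓; ∠WQU = 76.10° ✓; |QU| = 12.00 ✓; ∠QUS = 144.2° ✓; |US| = 11.30 ✓; ∠(US, SG) = 90.00° ✓; |SG| = 23.00 ✓; ∠SGH = 114.3° ✓; |GH| = 26.90 ✓; ∠(GH, HF) = 97.60° ✗; |HF| = 9.201 ✓.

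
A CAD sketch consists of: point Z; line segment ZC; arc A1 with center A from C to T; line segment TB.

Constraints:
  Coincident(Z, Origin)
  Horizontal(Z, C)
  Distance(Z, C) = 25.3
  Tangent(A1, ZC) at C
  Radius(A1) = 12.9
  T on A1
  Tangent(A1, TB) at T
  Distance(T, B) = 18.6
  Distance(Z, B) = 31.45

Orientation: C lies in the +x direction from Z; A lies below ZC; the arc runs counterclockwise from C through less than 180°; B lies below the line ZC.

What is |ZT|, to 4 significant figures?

16.85

Z is at the origin; ZC is horizontal with |ZC| = 25.3 and C on the +x side, so C = (25.30, 0.000). A1 meets ZC tangentially, so AC is at right angles to ZC, so A = C + (0, -12.9) = (25.30, -12.90). Since AT ⟂ TB (tangency), |AB| = √(12.9² + 18.6²) = 22.64 regardless of where T sits on A1. So B lies on both circle(Z, 31.45) and circle(A, 22.64); the below-ZC intersection is B = (10.19, -29.75). T is the foot of the tangent from B: T = (12.50, -11.30).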